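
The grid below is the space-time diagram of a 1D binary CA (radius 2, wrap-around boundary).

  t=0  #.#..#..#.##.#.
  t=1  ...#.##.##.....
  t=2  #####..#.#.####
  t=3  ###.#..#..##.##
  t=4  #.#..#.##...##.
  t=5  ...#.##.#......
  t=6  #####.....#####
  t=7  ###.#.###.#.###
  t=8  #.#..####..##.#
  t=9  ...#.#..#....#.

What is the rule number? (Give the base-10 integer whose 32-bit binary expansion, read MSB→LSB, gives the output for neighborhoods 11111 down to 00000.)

3095485111

  ##### -> #   bit 31 = 1  t=2,i=0
  ####. -> .   bit 30 = 0  t=2,i=3
  ###.# -> #   bit 29 = 1  t=3,i=2
  ###.. -> #   bit 28 = 1  t=2,i=4
  ##.## -> #   bit 27 = 1  t=1,i=7
  ##.#. -> .   bit 26 = 0  t=0,i=12
  ##..# -> .   bit 25 = 0  t=2,i=5
  ##... -> .   bit 24 = 0  t=1,i=10
  #.### -> #   bit 23 = 1  t=2,i=11
  #.##. -> .   bit 22 = 0  t=0,i=10
  #.#.# -> .   bit 21 = 0  t=0,i=0
  #.#.. -> .   bit 20 = 0  t=0,i=2
  #..## -> .   bit 19 = 0  t=3,i=9
  #..#. -> .   bit 18 = 0  t=0,i=4
  #...# -> .   bit 17 = 0  t=4,i=10
  #.... -> #   bit 16 = 1  t=1,i=11
  .#### -> .   bit 15 = 0  t=2,i=12
  .###. -> #   bit 14 = 1  t=7,i=7
  .##.# -> .   bit 13 = 0  t=0,i=11
  .##.. -> #   bit 12 = 1  t=1,i=9
  .#.## -> #   bit 11 = 1  t=0,i=9
  .#.#. -> .   bit 10 = 0  t=0,i=1
  .#..# -> #   bit 9 = 1  t=0,i=3
  .#... -> .   bit 8 = 0  t=5,i=9
  ..### -> #   bit 7 = 1  t=6,i=10
  ..##. -> .   bit 6 = 0  t=3,i=10
  ..#.# -> #   bit 5 = 1  t=0,i=8
  ..#.. -> #   bit 4 = 1  t=0,i=5
  ...## -> .   bit 3 = 0  t=4,i=11
  ...#. -> #   bit 2 = 1  t=1,i=2
  ....# -> #   bit 1 = 1  t=1,i=1
  ..... -> #   bit 0 = 1  t=1,i=0
  bits 10111000100000010101101010110111 = 3095485111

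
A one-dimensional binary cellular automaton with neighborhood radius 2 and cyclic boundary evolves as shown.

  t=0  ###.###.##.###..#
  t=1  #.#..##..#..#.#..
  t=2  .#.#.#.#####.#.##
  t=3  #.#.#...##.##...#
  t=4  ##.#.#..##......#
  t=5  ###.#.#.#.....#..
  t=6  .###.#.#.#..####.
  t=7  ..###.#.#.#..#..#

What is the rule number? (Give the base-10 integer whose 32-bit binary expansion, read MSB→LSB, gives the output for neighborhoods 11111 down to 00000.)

  [31] ##### => #  t=2,i=9
  [30] ####. => .  t=0,i=1
  [29] ###.# => #  t=0,i=2
  [28] ###.. => .  t=0,i=13
  [27] ##.## => .  t=0,i=3
  [26] ##.#. => #  t=2,i=0
  [25] ##..# => #  t=0,i=14
  [24] ##... => .  t=3,i=13
  [23] #.### => .  t=0,i=4
  [22] #.##. => .  t=0,i=8
  [21] #.#.# => .  t=2,i=1
  [20] #.#.. => .  t=1,i=2
  [19] #..## => .  t=0,i=15
  [18] #..#. => #  t=1,i=8
  [17] #...# => .  t=3,i=6
  [16] #.... => .  t=4,i=11
  [15] .#### => #  t=0,i=0
  [14] .###. => #  t=0,i=5
  [13] .##.# => #  t=0,i=9
  [12] .##.. => .  t=1,i=6
  [11] .#.## => .  t=2,i=6
  [10] .#.#. => #  t=1,i=1
  [9] .#..# => #  t=1,i=3
  [8] .#... => #  t=3,i=5
  [7] ..### => .  t=0,i=16
  [6] ..##. => #  t=1,i=5
  [5] ..#.# => .  t=1,i=0
  [4] ..#.. => #  t=1,i=9
  [3] ...## => .  t=3,i=7
  [2] ...#. => #  t=5,i=13
  [1] ....# => #  t=4,i=14
  [0] ..... => .  t=4,i=12
  bits 10100110000001001110011101010110 = 2785339222

2785339222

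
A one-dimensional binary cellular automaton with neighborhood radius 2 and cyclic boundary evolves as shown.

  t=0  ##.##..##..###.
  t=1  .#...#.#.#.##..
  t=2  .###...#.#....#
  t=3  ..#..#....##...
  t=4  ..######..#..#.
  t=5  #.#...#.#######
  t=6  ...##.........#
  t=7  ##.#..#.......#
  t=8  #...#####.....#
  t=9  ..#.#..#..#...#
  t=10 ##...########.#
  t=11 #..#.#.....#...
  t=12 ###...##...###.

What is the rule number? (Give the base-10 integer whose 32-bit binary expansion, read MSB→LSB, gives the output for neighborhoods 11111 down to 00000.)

1109877712

  [31] ##### => .  t=4,i=4
  [30] ####. => #  t=4,i=6
  [29] ###.# => .  t=0,i=13
  [28] ###.. => .  t=2,i=3
  [27] ##.## => .  t=0,i=2
  [26] ##.#. => .  t=5,i=1
  [25] ##..# => #  t=0,i=5
  [24] ##... => .  t=1,i=13
  [23] #.### => .  t=2,i=1
  [22] #.##. => .  t=0,i=0
  [21] #.#.# => #  t=1,i=7
  [20] #.#.. => .  t=2,i=9
  [19] #..## => .  t=0,i=6
  [18] #..#. => #  t=3,i=4
  [17] #...# => #  t=1,i=3
  [16] #.... => #  t=2,i=11
  [15] .#### => .  t=4,i=3
  [14] .###. => #  t=0,i=12
  [13] .##.# => #  t=0,i=1
  [12] .##.. => .  t=0,i=4
  [11] .#.## => .  t=1,i=10
  [10] .#.#. => .  t=1,i=6
  [9] .#..# => #  t=3,i=3
  [8] .#... => #  t=1,i=2
  [7] ..### => #  t=0,i=11
  [6] ..##. => #  t=0,i=7
  [5] ..#.# => .  t=1,i=5
  [4] ..#.. => #  t=1,i=1
  [3] ...## => .  t=3,i=9
  [2] ...#. => .  t=1,i=0
  [1] ....# => .  t=2,i=12
  [0] ..... => .  t=3,i=14
  bits 01000010001001110110001111010000 = 1109877712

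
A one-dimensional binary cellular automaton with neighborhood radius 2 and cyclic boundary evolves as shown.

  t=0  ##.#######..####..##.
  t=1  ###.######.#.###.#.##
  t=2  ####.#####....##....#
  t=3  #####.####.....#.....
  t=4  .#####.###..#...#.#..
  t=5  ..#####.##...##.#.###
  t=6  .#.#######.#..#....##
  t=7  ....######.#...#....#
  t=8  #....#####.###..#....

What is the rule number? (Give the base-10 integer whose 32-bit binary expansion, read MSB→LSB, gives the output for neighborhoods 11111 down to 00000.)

4166709537

  ##### -> #   bit 31 = 1  t=0,i=5
  ####. -> #   bit 30 = 1  t=0,i=8
  ###.# -> #   bit 29 = 1  t=1,i=2
  ###.. -> #   bit 28 = 1  t=0,i=9
  ##.## -> #   bit 27 = 1  t=0,i=2
  ##.#. -> .   bit 26 = 0  t=1,i=10
  ##..# -> .   bit 25 = 0  t=0,i=10
  ##... -> .   bit 24 = 0  t=2,i=10
  #.### -> .   bit 23 = 0  t=0,i=3
  #.##. -> #   bit 22 = 1  t=0,i=0
  #.#.# -> .   bit 21 = 0  t=1,i=11
  #.#.. -> #   bit 20 = 1  t=4,i=18
  #..## -> #   bit 19 = 1  t=0,i=11
  #..#. -> .   bit 18 = 0  t=4,i=11
  #...# -> #   bit 17 = 1  t=4,i=14
  #.... -> .   bit 16 = 0  t=2,i=11
  .#### -> #   bit 15 = 1  t=0,i=4
  .###. -> #   bit 14 = 1  t=1,i=14
  .##.# -> #   bit 13 = 1  t=0,i=1
  .##.. -> #   bit 12 = 1  t=2,i=15
  .#.## -> .   bit 11 = 0  t=1,i=12
  .#.#. -> .   bit 10 = 0  t=4,i=17
  .#..# -> .   bit 9 = 0  t=6,i=12
  .#... -> #   bit 8 = 1  t=3,i=16
  ..### -> .   bit 7 = 0  t=0,i=12
  ..##. -> .   bit 6 = 0  t=0,i=18
  ..#.# -> #   bit 5 = 1  t=4,i=16
  ..#.. -> .   bit 4 = 0  t=3,i=15
  ...## -> .   bit 3 = 0  t=2,i=13
  ...#. -> .   bit 2 = 0  t=3,i=14
  ....# -> .   bit 1 = 0  t=2,i=12
  ..... -> #   bit 0 = 1  t=3,i=12
  bits 11111000010110101111000100100001 = 4166709537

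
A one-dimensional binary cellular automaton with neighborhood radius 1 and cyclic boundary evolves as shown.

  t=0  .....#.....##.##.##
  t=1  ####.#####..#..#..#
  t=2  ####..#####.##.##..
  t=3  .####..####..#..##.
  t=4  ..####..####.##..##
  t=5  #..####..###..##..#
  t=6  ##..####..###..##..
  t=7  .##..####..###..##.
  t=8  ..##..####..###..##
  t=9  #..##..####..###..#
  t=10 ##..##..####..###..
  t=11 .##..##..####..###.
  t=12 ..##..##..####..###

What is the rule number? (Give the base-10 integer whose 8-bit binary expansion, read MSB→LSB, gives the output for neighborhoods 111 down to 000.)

213

  ###|#  b7=1 t=1,i=0
  ##.|#  b6=1 t=0,i=12
  #.#|.  b5=0 t=0,i=13
  #..|#  b4=1 t=0,i=0
  .##|.  b3=0 t=0,i=11
  .#.|#  b2=1 t=0,i=5
  ..#|.  b1=0 t=0,i=4
  ...|#  b0=1 t=0,i=1
  bits 11010101 = 213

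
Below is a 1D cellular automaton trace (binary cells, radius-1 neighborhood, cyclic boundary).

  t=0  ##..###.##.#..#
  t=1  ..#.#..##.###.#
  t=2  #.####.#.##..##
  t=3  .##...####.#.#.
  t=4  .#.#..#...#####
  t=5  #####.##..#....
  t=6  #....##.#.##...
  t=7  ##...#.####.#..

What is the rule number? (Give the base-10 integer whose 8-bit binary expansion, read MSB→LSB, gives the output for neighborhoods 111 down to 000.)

  [7] ### => .  t=0,i=0
  [6] ##. => .  t=0,i=1
  [5] #.# => #  t=0,i=7
  [4] #.. => #  t=0,i=2
  [3] .## => #  t=0,i=4
  [2] .#. => #  t=0,i=11
  [1] ..# => .  t=0,i=3
  [0] ... => .  t=3,i=4
  bits 00111100 = 60

60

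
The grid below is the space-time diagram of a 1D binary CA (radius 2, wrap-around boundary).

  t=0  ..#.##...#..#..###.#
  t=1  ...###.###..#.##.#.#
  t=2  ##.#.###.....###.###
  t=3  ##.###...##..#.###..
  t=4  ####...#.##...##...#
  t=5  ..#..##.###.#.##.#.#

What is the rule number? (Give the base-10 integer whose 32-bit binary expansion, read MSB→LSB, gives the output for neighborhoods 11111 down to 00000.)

  #####|.  b31=0 t=2,i=19
  ####.|#  b30=1 t=2,i=0
  ###.#|#  b29=1 t=0,i=17
  ###..|.  b28=0 t=1,i=9
  ##.##|#  b27=1 t=1,i=6
  ##.#.|.  b26=0 t=0,i=18
  ##..#|.  b25=0 t=1,i=10
  ##...|.  b24=0 t=0,i=6
  #.###|#  b23=1 t=1,i=7
  #.##.|#  b22=1 t=0,i=4
  #.#.#|#  b21=1 t=1,i=17
  #.#..|#  b20=1 t=0,i=19
  #..##|#  b19=1 t=0,i=14
  #..#.|.  b18=0 t=0,i=1
  #...#|#  b17=1 t=0,i=7
  #....|#  b16=1 t=2,i=9
  .####|.  b15=0 t=2,i=18
  .###.|.  b14=0 t=0,i=16
  .##.#|#  b13=1 t=1,i=15
  .##..|#  b12=1 t=0,i=5
  .#.##|#  b11=1 t=0,i=3
  .#.#.|#  b10=1 t=1,i=18
  .#..#|.  b9=0 t=0,i=0
  .#...|#  b8=1 t=1,i=0
  ..###|#  b7=1 t=0,i=15
  ..##.|#  b6=1 t=3,i=0
  ..#.#|.  b5=0 t=0,i=2
  ..#..|#  b4=1 t=0,i=9
  ...##|.  b3=0 t=1,i=2
  ...#.|#  b2=1 t=0,i=8
  ....#|.  b1=0 t=2,i=11
  .....|#  b0=1 t=2,i=10
  bits 01101000111110110011110111010101 = 1761295829

1761295829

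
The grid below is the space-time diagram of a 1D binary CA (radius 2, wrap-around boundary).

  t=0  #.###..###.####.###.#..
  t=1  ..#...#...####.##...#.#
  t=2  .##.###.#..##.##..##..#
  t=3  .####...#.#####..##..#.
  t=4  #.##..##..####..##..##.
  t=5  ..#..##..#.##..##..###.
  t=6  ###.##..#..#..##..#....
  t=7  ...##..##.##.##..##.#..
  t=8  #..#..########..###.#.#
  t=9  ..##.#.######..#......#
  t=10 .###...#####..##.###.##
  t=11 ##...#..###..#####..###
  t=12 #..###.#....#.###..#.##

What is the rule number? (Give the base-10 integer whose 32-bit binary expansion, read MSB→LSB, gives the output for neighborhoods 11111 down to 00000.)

3370098773

  ##### -> #   bit 31 = 1  t=3,i=12
  ####. -> #   bit 30 = 1  t=0,i=13
  ###.# -> .   bit 29 = 0  t=0,i=9
  ###.. -> .   bit 28 = 0  t=0,i=4
  ##.## -> #   bit 27 = 1  t=0,i=10
  ##.#. -> .   bit 26 = 0  t=0,i=19
  ##..# -> .   bit 25 = 0  t=0,i=5
  ##... -> .   bit 24 = 0  t=1,i=17
  #.### -> #   bit 23 = 1  t=0,i=2
  #.##. -> #   bit 22 = 1  t=1,i=15
  #.#.# -> .   bit 21 = 0  t=4,i=0
  #.#.. -> #   bit 20 = 1  t=0,i=20
  #..## -> #   bit 19 = 1  t=0,i=6
  #..#. -> #   bit 18 = 1  t=0,i=22
  #...# -> #   bit 17 = 1  t=1,i=4
  #.... -> #   bit 16 = 1  t=6,i=20
  .#### -> #   bit 15 = 1  t=0,i=12
  .###. -> .   bit 14 = 0  t=0,i=3
  .##.# -> #   bit 13 = 1  t=2,i=2
  .##.. -> .   bit 12 = 0  t=1,i=16
  .#.## -> .   bit 11 = 0  t=0,i=1
  .#.#. -> .   bit 10 = 0  t=1,i=21
  .#..# -> .   bit 9 = 0  t=0,i=21
  .#... -> .   bit 8 = 0  t=1,i=3
  ..### -> .   bit 7 = 0  t=0,i=7
  ..##. -> #   bit 6 = 1  t=2,i=11
  ..#.# -> .   bit 5 = 0  t=0,i=0
  ..#.. -> #   bit 4 = 1  t=1,i=2
  ...## -> .   bit 3 = 0  t=1,i=9
  ...#. -> #   bit 2 = 1  t=1,i=5
  ....# -> .   bit 1 = 0  t=6,i=21
  ..... -> #   bit 0 = 1  t=7,i=0
  bits 11001000110111111010000001010101 = 3370098773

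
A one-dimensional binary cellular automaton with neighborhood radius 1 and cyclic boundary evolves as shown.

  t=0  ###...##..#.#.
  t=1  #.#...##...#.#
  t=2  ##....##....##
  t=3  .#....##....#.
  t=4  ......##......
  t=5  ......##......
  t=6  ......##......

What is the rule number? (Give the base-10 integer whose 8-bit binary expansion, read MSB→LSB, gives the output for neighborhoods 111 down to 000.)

  ### -> .   bit 7 = 0  t=0,i=1
  ##. -> #   bit 6 = 1  t=0,i=2
  #.# -> #   bit 5 = 1  t=0,i=11
  #.. -> .   bit 4 = 0  t=0,i=3
  .## -> #   bit 3 = 1  t=0,i=0
  .#. -> .   bit 2 = 0  t=0,i=10
  ..# -> .   bit 1 = 0  t=0,i=5
  ... -> .   bit 0 = 0  t=0,i=4
  bits 01101000 = 104

104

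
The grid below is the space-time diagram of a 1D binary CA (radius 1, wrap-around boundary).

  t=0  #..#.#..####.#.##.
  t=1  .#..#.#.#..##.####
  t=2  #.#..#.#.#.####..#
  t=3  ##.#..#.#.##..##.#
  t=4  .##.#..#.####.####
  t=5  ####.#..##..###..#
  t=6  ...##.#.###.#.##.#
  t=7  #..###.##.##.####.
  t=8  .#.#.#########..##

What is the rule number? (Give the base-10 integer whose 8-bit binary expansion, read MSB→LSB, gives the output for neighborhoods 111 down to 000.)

120

  nb ###: next=.  (t=0,i=9, bit7=0)
  nb ##.: next=#  (t=0,i=11, bit6=1)
  nb #.#: next=#  (t=0,i=4, bit5=1)
  nb #..: next=#  (t=0,i=1, bit4=1)
  nb .##: next=#  (t=0,i=8, bit3=1)
  nb .#.: next=.  (t=0,i=0, bit2=0)
  nb ..#: next=.  (t=0,i=2, bit1=0)
  nb ...: next=.  (t=6,i=1, bit0=0)
  bits 01111000 = 120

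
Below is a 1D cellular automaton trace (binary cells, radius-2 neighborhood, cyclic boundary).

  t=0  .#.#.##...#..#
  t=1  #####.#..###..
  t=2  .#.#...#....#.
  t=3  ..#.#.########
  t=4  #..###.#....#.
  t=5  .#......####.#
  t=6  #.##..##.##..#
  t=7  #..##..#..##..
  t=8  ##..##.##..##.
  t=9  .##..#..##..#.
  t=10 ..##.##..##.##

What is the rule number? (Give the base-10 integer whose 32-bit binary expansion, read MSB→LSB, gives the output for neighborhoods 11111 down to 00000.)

  ##### -> .   bit 31 = 0  t=1,i=2
  ####. -> #   bit 30 = 1  t=1,i=3
  ###.# -> .   bit 29 = 0  t=1,i=4
  ###.. -> .   bit 28 = 0  t=1,i=11
  ##.## -> .   bit 27 = 0  t=6,i=1
  ##.#. -> .   bit 26 = 0  t=1,i=5
  ##..# -> #   bit 25 = 1  t=1,i=12
  ##... -> .   bit 24 = 0  t=0,i=7
  #.### -> .   bit 23 = 0  t=3,i=6
  #.##. -> .   bit 22 = 0  t=0,i=5
  #.#.# -> #   bit 21 = 1  t=0,i=1
  #.#.. -> .   bit 20 = 0  t=1,i=6
  #..## -> .   bit 19 = 0  t=1,i=8
  #..#. -> .   bit 18 = 0  t=0,i=12
  #...# -> .   bit 17 = 0  t=0,i=8
  #.... -> #   bit 16 = 1  t=2,i=9
  .#### -> #   bit 15 = 1  t=1,i=1
  .###. -> .   bit 14 = 0  t=1,i=10
  .##.# -> #   bit 13 = 1  t=6,i=0
  .##.. -> #   bit 12 = 1  t=0,i=6
  .#.## -> #   bit 11 = 1  t=0,i=4
  .#.#. -> #   bit 10 = 1  t=0,i=0
  .#..# -> #   bit 9 = 1  t=0,i=11
  .#... -> #   bit 8 = 1  t=2,i=4
  ..### -> .   bit 7 = 0  t=1,i=0
  ..##. -> .   bit 6 = 0  t=6,i=6
  ..#.# -> .   bit 5 = 0  t=0,i=13
  ..#.. -> #   bit 4 = 1  t=0,i=10
  ...## -> #   bit 3 = 1  t=5,i=7
  ...#. -> #   bit 2 = 1  t=0,i=9
  ....# -> #   bit 1 = 1  t=2,i=10
  ..... -> .   bit 0 = 0  t=5,i=4
  bits 01000010001000011011111100011110 = 1109507870

1109507870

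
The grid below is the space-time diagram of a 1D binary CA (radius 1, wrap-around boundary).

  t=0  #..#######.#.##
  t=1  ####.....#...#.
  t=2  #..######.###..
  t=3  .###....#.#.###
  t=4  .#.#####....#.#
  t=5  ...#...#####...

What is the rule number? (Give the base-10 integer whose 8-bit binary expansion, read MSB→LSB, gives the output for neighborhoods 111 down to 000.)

  ###|.  b7=0 t=0,i=4
  ##.|#  b6=1 t=0,i=0
  #.#|.  b5=0 t=0,i=10
  #..|#  b4=1 t=0,i=1
  .##|#  b3=1 t=0,i=3
  .#.|.  b2=0 t=0,i=11
  ..#|#  b1=1 t=0,i=2
  ...|#  b0=1 t=1,i=5
  bits 01011011 = 91

91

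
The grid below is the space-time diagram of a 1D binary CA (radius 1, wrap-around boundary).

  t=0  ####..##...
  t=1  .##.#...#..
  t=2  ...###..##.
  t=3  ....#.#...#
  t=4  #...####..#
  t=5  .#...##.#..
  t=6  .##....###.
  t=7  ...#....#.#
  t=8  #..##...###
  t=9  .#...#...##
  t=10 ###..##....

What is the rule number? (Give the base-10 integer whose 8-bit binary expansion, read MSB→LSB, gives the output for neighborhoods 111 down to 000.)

  ### -> #   bit 7 = 1  t=0,i=1
  ##. -> .   bit 6 = 0  t=0,i=3
  #.# -> #   bit 5 = 1  t=1,i=3
  #.. -> #   bit 4 = 1  t=0,i=4
  .## -> .   bit 3 = 0  t=0,i=0
  .#. -> #   bit 2 = 1  t=1,i=4
  ..# -> .   bit 1 = 0  t=0,i=5
  ... -> .   bit 0 = 0  t=0,i=9
  bits 10110100 = 180

180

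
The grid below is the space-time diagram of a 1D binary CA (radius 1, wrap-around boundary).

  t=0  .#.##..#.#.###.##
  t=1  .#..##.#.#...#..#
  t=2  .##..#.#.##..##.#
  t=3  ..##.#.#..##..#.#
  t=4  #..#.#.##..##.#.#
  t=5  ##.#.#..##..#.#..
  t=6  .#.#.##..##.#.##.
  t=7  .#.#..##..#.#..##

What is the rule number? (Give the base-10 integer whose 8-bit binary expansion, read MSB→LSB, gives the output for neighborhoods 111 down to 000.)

84

  ### -> .   bit 7 = 0  t=0,i=12
  ##. -> #   bit 6 = 1  t=0,i=4
  #.# -> .   bit 5 = 0  t=0,i=0
  #.. -> #   bit 4 = 1  t=0,i=5
  .## -> .   bit 3 = 0  t=0,i=3
  .#. -> #   bit 2 = 1  t=0,i=1
  ..# -> .   bit 1 = 0  t=0,i=6
  ... -> .   bit 0 = 0  t=1,i=11
  bits 01010100 = 84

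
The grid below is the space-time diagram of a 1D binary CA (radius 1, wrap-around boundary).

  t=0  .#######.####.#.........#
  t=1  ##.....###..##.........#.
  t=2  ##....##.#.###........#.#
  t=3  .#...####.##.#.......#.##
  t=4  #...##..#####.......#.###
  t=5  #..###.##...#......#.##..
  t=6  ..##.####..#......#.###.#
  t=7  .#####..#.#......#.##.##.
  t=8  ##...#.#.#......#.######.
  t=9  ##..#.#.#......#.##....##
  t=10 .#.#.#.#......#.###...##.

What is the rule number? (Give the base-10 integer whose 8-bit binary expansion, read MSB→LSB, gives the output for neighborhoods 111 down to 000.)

106

  nb ###: next=.  (t=0,i=2, bit7=0)
  nb ##.: next=#  (t=0,i=7, bit6=1)
  nb #.#: next=#  (t=0,i=0, bit5=1)
  nb #..: next=.  (t=0,i=15, bit4=0)
  nb .##: next=#  (t=0,i=1, bit3=1)
  nb .#.: next=.  (t=0,i=14, bit2=0)
  nb ..#: next=#  (t=0,i=23, bit1=1)
  nb ...: next=.  (t=0,i=16, bit0=0)
  bits 01101010 = 106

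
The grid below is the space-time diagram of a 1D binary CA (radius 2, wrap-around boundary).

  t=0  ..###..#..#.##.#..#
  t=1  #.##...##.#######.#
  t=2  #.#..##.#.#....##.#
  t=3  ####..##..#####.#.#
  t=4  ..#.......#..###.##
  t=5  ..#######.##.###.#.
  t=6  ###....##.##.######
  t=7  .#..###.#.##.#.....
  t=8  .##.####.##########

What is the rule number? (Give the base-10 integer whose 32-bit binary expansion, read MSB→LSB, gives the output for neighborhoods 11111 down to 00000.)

1691577275

  #####|.  b31=0 t=1,i=12
  ####.|#  b30=1 t=1,i=15
  ###.#|#  b29=1 t=1,i=16
  ###..|.  b28=0 t=0,i=4
  ##.##|.  b27=0 t=1,i=1
  ##.#.|#  b26=1 t=0,i=14
  ##..#|.  b25=0 t=0,i=5
  ##...|.  b24=0 t=1,i=4
  #.###|#  b23=1 t=1,i=10
  #.##.|#  b22=1 t=0,i=12
  #.#.#|.  b21=0 t=2,i=8
  #.#..|#  b20=1 t=0,i=15
  #..##|.  b19=0 t=0,i=1
  #..#.|.  b18=0 t=0,i=6
  #...#|#  b17=1 t=1,i=5
  #....|#  b16=1 t=2,i=12
  .####|.  b15=0 t=1,i=11
  .###.|#  b14=1 t=0,i=3
  .##.#|#  b13=1 t=0,i=13
  .##..|.  b12=0 t=1,i=3
  .#.##|#  b11=1 t=0,i=11
  .#.#.|.  b10=0 t=2,i=9
  .#..#|#  b9=1 t=0,i=0
  .#...|#  b8=1 t=2,i=11
  ..###|#  b7=1 t=0,i=2
  ..##.|.  b6=0 t=1,i=7
  ..#.#|#  b5=1 t=0,i=10
  ..#..|#  b4=1 t=0,i=7
  ...##|#  b3=1 t=1,i=6
  ...#.|.  b2=0 t=4,i=9
  ....#|#  b1=1 t=2,i=13
  .....|#  b0=1 t=4,i=5
  bits 01100100110100110110101110111011 = 1691577275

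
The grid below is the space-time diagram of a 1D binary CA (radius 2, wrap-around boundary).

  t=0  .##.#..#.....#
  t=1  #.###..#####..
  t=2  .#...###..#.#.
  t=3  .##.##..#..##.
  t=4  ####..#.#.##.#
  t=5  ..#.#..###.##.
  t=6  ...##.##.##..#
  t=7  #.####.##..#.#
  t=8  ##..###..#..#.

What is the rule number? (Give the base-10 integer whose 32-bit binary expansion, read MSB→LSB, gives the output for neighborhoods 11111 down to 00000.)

  nb #####: next=.  (t=1,i=9, bit31=0)
  nb ####.: next=#  (t=1,i=10, bit30=1)
  nb ###.#: next=#  (t=5,i=9, bit29=1)
  nb ###..: next=.  (t=1,i=4, bit28=0)
  nb ##.##: next=#  (t=3,i=3, bit27=1)
  nb ##.#.: next=#  (t=0,i=3, bit26=1)
  nb ##..#: next=#  (t=1,i=5, bit25=1)
  nb ##...: next=#  (t=5,i=13, bit24=1)
  nb #.###: next=.  (t=1,i=2, bit23=0)
  nb #.##.: next=.  (t=0,i=1, bit22=0)
  nb #.#.#: next=#  (t=4,i=8, bit21=1)
  nb #.#..: next=#  (t=0,i=4, bit20=1)
  nb #..##: next=#  (t=1,i=6, bit19=1)
  nb #..#.: next=.  (t=0,i=6, bit18=0)
  nb #...#: next=.  (t=2,i=3, bit17=0)
  nb #....: next=#  (t=0,i=9, bit16=1)
  nb .####: next=.  (t=1,i=8, bit15=0)
  nb .###.: next=.  (t=1,i=3, bit14=0)
  nb .##.#: next=#  (t=0,i=2, bit13=1)
  nb .##..: next=.  (t=3,i=5, bit12=0)
  nb .#.##: next=#  (t=0,i=0, bit11=1)
  nb .#.#.: next=#  (t=2,i=11, bit10=1)
  nb .#..#: next=.  (t=0,i=5, bit9=0)
  nb .#...: next=#  (t=0,i=8, bit8=1)
  nb ..###: next=#  (t=1,i=7, bit7=1)
  nb ..##.: next=#  (t=3,i=1, bit6=1)
  nb ..#.#: next=.  (t=0,i=13, bit5=0)
  nb ..#..: next=#  (t=0,i=7, bit4=1)
  nb ...##: next=#  (t=2,i=4, bit3=1)
  nb ...#.: next=.  (t=0,i=12, bit2=0)
  nb ....#: next=#  (t=0,i=11, bit1=1)
  nb .....: next=#  (t=0,i=10, bit0=1)
  bits 01101111001110010010110111011011 = 1866018267

1866018267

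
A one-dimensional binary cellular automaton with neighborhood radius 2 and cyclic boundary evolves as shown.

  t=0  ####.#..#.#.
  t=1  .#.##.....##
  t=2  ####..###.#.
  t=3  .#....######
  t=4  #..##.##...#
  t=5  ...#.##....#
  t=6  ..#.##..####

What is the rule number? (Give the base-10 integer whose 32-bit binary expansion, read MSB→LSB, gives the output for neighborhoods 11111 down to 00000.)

744605911

  #####|.  b31=0 t=3,i=8
  ####.|.  b30=0 t=0,i=2
  ###.#|#  b29=1 t=0,i=3
  ###..|.  b28=0 t=2,i=3
  ##.##|#  b27=1 t=4,i=5
  ##.#.|#  b26=1 t=0,i=4
  ##..#|.  b25=0 t=2,i=4
  ##...|.  b24=0 t=1,i=5
  #.###|.  b23=0 t=0,i=0
  #.##.|#  b22=1 t=1,i=3
  #.#.#|#  b21=1 t=0,i=10
  #.#..|.  b20=0 t=0,i=5
  #..##|.  b19=0 t=2,i=5
  #..#.|.  b18=0 t=0,i=7
  #...#|.  b17=0 t=4,i=9
  #....|#  b16=1 t=1,i=6
  .####|#  b15=1 t=0,i=1
  .###.|#  b14=1 t=2,i=7
  .##.#|.  b13=0 t=1,i=11
  .##..|.  b12=0 t=1,i=4
  .#.##|#  b11=1 t=0,i=11
  .#.#.|.  b10=0 t=0,i=9
  .#..#|.  b9=0 t=0,i=6
  .#...|.  b8=0 t=3,i=2
  ..###|#  b7=1 t=2,i=6
  ..##.|#  b6=1 t=1,i=10
  ..#.#|.  b5=0 t=0,i=8
  ..#..|#  b4=1 t=5,i=11
  ...##|.  b3=0 t=1,i=9
  ...#.|#  b2=1 t=5,i=2
  ....#|#  b1=1 t=1,i=8
  .....|#  b0=1 t=1,i=7
  bits 00101100011000011100100011010111 = 744605911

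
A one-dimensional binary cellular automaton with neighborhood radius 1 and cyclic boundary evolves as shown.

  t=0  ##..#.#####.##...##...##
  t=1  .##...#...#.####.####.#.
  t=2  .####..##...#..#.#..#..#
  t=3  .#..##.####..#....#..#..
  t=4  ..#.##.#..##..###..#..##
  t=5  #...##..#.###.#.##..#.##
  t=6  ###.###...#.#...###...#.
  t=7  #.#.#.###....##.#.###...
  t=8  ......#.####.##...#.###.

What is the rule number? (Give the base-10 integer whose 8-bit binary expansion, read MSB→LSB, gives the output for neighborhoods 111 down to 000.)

  ###|.  b7=0 t=0,i=0
  ##.|#  b6=1 t=0,i=1
  #.#|.  b5=0 t=0,i=5
  #..|#  b4=1 t=0,i=2
  .##|#  b3=1 t=0,i=6
  .#.|.  b2=0 t=0,i=4
  ..#|.  b1=0 t=0,i=3
  ...|#  b0=1 t=0,i=15
  bits 01011001 = 89

89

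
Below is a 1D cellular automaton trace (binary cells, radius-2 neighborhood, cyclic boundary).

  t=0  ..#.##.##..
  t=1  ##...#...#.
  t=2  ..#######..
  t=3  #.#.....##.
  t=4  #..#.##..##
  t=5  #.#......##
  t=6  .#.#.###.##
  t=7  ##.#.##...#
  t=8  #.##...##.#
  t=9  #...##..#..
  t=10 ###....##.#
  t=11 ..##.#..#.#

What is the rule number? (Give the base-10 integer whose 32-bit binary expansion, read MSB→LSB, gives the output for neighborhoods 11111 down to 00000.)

363225495

  #####|.  b31=0 t=2,i=4
  ####.|.  b30=0 t=2,i=7
  ###.#|.  b29=0 t=5,i=0
  ###..|#  b28=1 t=2,i=8
  ##.##|.  b27=0 t=0,i=6
  ##.#.|#  b26=1 t=3,i=10
  ##..#|.  b25=0 t=4,i=1
  ##...|#  b24=1 t=0,i=9
  #.###|#  b23=1 t=6,i=5
  #.##.|.  b22=0 t=0,i=4
  #.#.#|#  b21=1 t=3,i=0
  #.#..|.  b20=0 t=3,i=2
  #..##|.  b19=0 t=4,i=8
  #..#.|#  b18=1 t=4,i=2
  #...#|#  b17=1 t=1,i=3
  #....|.  b16=0 t=0,i=10
  .####|.  b15=0 t=2,i=3
  .###.|#  b14=1 t=4,i=10
  .##.#|#  b13=1 t=0,i=5
  .##..|.  b12=0 t=0,i=8
  .#.##|.  b11=0 t=0,i=3
  .#.#.|.  b10=0 t=3,i=1
  .#..#|.  b9=0 t=9,i=9
  .#...|#  b8=1 t=1,i=6
  ..###|#  b7=1 t=2,i=2
  ..##.|.  b6=0 t=3,i=8
  ..#.#|.  b5=0 t=0,i=2
  ..#..|#  b4=1 t=1,i=5
  ...##|.  b3=0 t=2,i=1
  ...#.|#  b2=1 t=0,i=1
  ....#|#  b1=1 t=0,i=0
  .....|#  b0=1 t=3,i=5
  bits 00010101101001100110000110010111 = 363225495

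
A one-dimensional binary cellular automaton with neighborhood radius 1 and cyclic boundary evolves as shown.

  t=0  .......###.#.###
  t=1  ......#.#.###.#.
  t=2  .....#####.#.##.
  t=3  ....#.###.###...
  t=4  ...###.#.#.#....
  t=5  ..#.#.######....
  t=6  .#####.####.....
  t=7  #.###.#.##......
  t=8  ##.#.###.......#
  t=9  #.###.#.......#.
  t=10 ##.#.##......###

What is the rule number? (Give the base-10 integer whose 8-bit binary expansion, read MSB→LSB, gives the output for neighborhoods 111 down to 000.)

  nb ###: next=#  (t=0,i=8, bit7=1)
  nb ##.: next=.  (t=0,i=9, bit6=0)
  nb #.#: next=#  (t=0,i=10, bit5=1)
  nb #..: next=.  (t=0,i=0, bit4=0)
  nb .##: next=.  (t=0,i=7, bit3=0)
  nb .#.: next=#  (t=0,i=11, bit2=1)
  nb ..#: next=#  (t=0,i=6, bit1=1)
  nb ...: next=.  (t=0,i=1, bit0=0)
  bits 10100110 = 166

166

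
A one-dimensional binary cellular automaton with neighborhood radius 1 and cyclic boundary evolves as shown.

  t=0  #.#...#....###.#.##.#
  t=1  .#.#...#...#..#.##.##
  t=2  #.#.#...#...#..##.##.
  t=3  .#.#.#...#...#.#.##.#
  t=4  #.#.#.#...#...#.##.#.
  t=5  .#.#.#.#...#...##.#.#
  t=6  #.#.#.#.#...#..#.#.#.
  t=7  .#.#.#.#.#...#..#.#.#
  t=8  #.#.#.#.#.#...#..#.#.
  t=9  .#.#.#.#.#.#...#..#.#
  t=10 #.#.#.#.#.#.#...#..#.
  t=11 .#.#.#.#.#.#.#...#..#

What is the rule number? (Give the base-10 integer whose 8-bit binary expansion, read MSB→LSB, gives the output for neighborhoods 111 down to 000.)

  ###|.  b7=0 t=0,i=12
  ##.|.  b6=0 t=0,i=0
  #.#|#  b5=1 t=0,i=1
  #..|#  b4=1 t=0,i=3
  .##|#  b3=1 t=0,i=11
  .#.|.  b2=0 t=0,i=2
  ..#|.  b1=0 t=0,i=5
  ...|.  b0=0 t=0,i=4
  bits 00111000 = 56

56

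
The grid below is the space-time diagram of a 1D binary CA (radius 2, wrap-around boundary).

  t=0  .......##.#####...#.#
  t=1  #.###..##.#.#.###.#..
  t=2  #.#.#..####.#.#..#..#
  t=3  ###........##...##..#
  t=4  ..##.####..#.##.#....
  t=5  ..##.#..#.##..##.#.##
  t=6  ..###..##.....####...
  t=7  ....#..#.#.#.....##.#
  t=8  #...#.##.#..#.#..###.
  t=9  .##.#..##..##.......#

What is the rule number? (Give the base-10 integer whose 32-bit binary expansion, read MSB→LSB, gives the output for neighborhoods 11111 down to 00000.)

2510692721

  [31] ##### => #  t=0,i=12
  [30] ####. => .  t=0,i=13
  [29] ###.# => .  t=1,i=16
  [28] ###.. => #  t=0,i=14
  [27] ##.## => .  t=0,i=9
  [26] ##.#. => #  t=1,i=9
  [25] ##..# => .  t=1,i=5
  [24] ##... => #  t=0,i=15
  [23] #.### => #  t=0,i=10
  [22] #.##. => .  t=4,i=13
  [21] #.#.# => #  t=1,i=10
  [20] #.#.. => .  t=0,i=20
  [19] #..## => .  t=1,i=6
  [18] #..#. => #  t=1,i=20
  [17] #...# => #  t=0,i=16
  [16] #.... => .  t=0,i=1
  [15] .#### => .  t=0,i=11
  [14] .###. => .  t=1,i=3
  [13] .##.# => #  t=0,i=8
  [12] .##.. => .  t=3,i=12
  [11] .#.## => .  t=1,i=1
  [10] .#.#. => .  t=0,i=19
  [9] .#..# => .  t=1,i=19
  [8] .#... => #  t=0,i=0
  [7] ..### => .  t=2,i=7
  [6] ..##. => #  t=0,i=7
  [5] ..#.# => #  t=0,i=18
  [4] ..#.. => #  t=2,i=17
  [3] ...## => .  t=0,i=6
  [2] ...#. => .  t=0,i=17
  [1] ....# => .  t=0,i=5
  [0] ..... => #  t=0,i=2
  bits 10010101101001100010000101110001 = 2510692721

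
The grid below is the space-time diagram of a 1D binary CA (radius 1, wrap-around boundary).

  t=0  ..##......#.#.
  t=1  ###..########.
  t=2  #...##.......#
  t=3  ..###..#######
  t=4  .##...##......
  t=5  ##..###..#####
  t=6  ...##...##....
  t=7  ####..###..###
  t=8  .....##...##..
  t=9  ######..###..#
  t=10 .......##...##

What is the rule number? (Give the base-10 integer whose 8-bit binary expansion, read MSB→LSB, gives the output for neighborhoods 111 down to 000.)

47

  ### -> .   bit 7 = 0  t=1,i=1
  ##. -> .   bit 6 = 0  t=0,i=3
  #.# -> #   bit 5 = 1  t=0,i=11
  #.. -> .   bit 4 = 0  t=0,i=4
  .## -> #   bit 3 = 1  t=0,i=2
  .#. -> #   bit 2 = 1  t=0,i=10
  ..# -> #   bit 1 = 1  t=0,i=1
  ... -> #   bit 0 = 1  t=0,i=0
  bits 00101111 = 47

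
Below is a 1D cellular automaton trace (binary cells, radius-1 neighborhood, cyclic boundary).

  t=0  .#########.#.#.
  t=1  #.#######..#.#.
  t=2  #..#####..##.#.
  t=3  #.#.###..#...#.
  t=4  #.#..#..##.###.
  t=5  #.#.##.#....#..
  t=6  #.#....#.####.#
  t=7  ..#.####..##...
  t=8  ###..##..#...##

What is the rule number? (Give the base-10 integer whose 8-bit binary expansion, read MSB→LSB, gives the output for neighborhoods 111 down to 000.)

  ###|#  b7=1 t=0,i=2
  ##.|.  b6=0 t=0,i=9
  #.#|.  b5=0 t=0,i=10
  #..|.  b4=0 t=0,i=14
  .##|.  b3=0 t=0,i=1
  .#.|#  b2=1 t=0,i=11
  ..#|#  b1=1 t=0,i=0
  ...|#  b0=1 t=3,i=11
  bits 10000111 = 135

135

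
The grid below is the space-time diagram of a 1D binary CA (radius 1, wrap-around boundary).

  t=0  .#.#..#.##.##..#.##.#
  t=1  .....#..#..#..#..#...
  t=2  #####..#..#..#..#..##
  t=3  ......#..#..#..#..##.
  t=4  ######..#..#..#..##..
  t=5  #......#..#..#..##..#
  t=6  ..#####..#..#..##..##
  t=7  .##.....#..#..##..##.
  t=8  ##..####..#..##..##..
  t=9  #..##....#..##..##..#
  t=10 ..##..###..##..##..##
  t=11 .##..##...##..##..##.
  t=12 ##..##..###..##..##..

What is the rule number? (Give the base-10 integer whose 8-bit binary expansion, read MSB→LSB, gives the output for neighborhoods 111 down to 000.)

11

  [7] ### => .  t=2,i=0
  [6] ##. => .  t=0,i=9
  [5] #.# => .  t=0,i=0
  [4] #.. => .  t=0,i=4
  [3] .## => #  t=0,i=8
  [2] .#. => .  t=0,i=1
  [1] ..# => #  t=0,i=5
  [0] ... => #  t=1,i=0
  bits 00001011 = 11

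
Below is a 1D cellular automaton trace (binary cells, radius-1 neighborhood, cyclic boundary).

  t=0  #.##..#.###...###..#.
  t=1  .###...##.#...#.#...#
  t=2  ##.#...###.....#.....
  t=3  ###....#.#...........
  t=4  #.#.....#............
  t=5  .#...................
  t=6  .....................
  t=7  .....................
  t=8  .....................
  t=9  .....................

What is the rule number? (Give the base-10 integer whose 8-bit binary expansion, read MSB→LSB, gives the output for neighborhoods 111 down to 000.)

104

  ### -> .   bit 7 = 0  t=0,i=9
  ##. -> #   bit 6 = 1  t=0,i=3
  #.# -> #   bit 5 = 1  t=0,i=1
  #.. -> .   bit 4 = 0  t=0,i=4
  .## -> #   bit 3 = 1  t=0,i=2
  .#. -> .   bit 2 = 0  t=0,i=0
  ..# -> .   bit 1 = 0  t=0,i=5
  ... -> .   bit 0 = 0  t=0,i=12
  bits 01101000 = 104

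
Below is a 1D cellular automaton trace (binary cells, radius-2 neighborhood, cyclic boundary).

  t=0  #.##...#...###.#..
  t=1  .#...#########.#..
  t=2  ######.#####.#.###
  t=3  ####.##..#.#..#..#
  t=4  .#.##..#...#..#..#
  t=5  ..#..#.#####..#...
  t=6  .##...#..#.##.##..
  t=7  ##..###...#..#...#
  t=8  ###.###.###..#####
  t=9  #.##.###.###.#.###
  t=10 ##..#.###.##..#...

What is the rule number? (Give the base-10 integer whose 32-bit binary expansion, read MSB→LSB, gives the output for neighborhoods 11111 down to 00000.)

3121760732

  #####|#  b31=1 t=1,i=7
  ####.|.  b30=0 t=1,i=12
  ###.#|#  b29=1 t=0,i=13
  ###..|#  b28=1 t=5,i=11
  ##.##|#  b27=1 t=2,i=6
  ##.#.|.  b26=0 t=0,i=14
  ##..#|#  b25=1 t=3,i=7
  ##...|.  b24=0 t=0,i=4
  #.###|.  b23=0 t=2,i=7
  #.##.|.  b22=0 t=0,i=2
  #.#.#|.  b21=0 t=2,i=13
  #.#..|#  b20=1 t=0,i=15
  #..##|.  b19=0 t=3,i=16
  #..#.|.  b18=0 t=0,i=17
  #...#|#  b17=1 t=0,i=5
  #....|.  b16=0 t=5,i=16
  .####|.  b15=0 t=1,i=6
  .###.|#  b14=1 t=0,i=12
  .##.#|.  b13=0 t=6,i=12
  .##..|.  b12=0 t=0,i=3
  .#.##|#  b11=1 t=0,i=1
  .#.#.|.  b10=0 t=3,i=10
  .#..#|.  b9=0 t=0,i=16
  .#...|#  b8=1 t=0,i=8
  ..###|#  b7=1 t=0,i=11
  ..##.|#  b6=1 t=6,i=1
  ..#.#|.  b5=0 t=0,i=0
  ..#..|#  b4=1 t=0,i=7
  ...##|#  b3=1 t=0,i=10
  ...#.|#  b2=1 t=0,i=6
  ....#|.  b1=0 t=5,i=0
  .....|.  b0=0 t=5,i=17
  bits 10111010000100100100100111011100 = 3121760732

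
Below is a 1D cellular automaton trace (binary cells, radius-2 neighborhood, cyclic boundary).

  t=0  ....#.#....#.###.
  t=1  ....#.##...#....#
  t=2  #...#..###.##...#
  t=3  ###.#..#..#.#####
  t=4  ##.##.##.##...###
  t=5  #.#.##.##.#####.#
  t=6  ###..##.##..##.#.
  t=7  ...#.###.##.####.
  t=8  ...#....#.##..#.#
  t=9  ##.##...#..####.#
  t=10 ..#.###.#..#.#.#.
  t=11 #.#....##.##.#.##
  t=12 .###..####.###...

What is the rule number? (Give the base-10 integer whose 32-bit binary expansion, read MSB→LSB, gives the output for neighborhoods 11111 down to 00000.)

  #####|#  b31=1 t=3,i=0
  ####.|#  b30=1 t=3,i=1
  ###.#|.  b29=0 t=2,i=9
  ###..|.  b28=0 t=0,i=15
  ##.##|#  b27=1 t=2,i=10
  ##.#.|#  b26=1 t=3,i=3
  ##..#|#  b25=1 t=6,i=3
  ##...|#  b24=1 t=0,i=16
  #.###|.  b23=0 t=0,i=13
  #.##.|.  b22=0 t=1,i=6
  #.#.#|#  b21=1 t=5,i=2
  #.#..|#  b20=1 t=0,i=6
  #..##|.  b19=0 t=2,i=6
  #..#.|#  b18=1 t=3,i=6
  #...#|#  b17=1 t=1,i=9
  #....|.  b16=0 t=0,i=0
  .####|.  b15=0 t=3,i=13
  .###.|.  b14=0 t=0,i=14
  .##.#|#  b13=1 t=4,i=4
  .##..|#  b12=1 t=1,i=7
  .#.##|.  b11=0 t=0,i=12
  .#.#.|.  b10=0 t=0,i=5
  .#..#|.  b9=0 t=2,i=5
  .#...|#  b8=1 t=0,i=7
  ..###|#  b7=1 t=2,i=7
  ..##.|#  b6=1 t=2,i=16
  ..#.#|#  b5=1 t=0,i=4
  ..#..|#  b4=1 t=1,i=11
  ...##|#  b3=1 t=2,i=15
  ...#.|.  b2=0 t=0,i=3
  ....#|.  b1=0 t=0,i=2
  .....|.  b0=0 t=0,i=1
  bits 11001111001101100011000111111000 = 3476435448

3476435448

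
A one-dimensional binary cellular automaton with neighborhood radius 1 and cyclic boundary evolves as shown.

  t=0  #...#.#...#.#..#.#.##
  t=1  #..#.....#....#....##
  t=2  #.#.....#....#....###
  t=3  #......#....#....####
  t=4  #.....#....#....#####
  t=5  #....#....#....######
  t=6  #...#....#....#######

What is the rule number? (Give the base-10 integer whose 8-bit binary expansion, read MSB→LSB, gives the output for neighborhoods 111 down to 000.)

202

  ###|#  b7=1 t=0,i=20
  ##.|#  b6=1 t=0,i=0
  #.#|.  b5=0 t=0,i=5
  #..|.  b4=0 t=0,i=1
  .##|#  b3=1 t=0,i=19
  .#.|.  b2=0 t=0,i=4
  ..#|#  b1=1 t=0,i=3
  ...|.  b0=0 t=0,i=2
  bits 11001010 = 202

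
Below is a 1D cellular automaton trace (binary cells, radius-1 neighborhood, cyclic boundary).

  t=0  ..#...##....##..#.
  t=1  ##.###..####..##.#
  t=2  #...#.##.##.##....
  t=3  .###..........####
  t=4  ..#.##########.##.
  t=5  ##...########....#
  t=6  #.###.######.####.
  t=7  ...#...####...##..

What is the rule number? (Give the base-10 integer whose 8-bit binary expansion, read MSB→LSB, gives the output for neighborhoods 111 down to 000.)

  ###|#  b7=1 t=1,i=0
  ##.|.  b6=0 t=0,i=7
  #.#|.  b5=0 t=1,i=2
  #..|#  b4=1 t=0,i=3
  .##|.  b3=0 t=0,i=6
  .#.|.  b2=0 t=0,i=2
  ..#|#  b1=1 t=0,i=1
  ...|#  b0=1 t=0,i=0
  bits 10010011 = 147

147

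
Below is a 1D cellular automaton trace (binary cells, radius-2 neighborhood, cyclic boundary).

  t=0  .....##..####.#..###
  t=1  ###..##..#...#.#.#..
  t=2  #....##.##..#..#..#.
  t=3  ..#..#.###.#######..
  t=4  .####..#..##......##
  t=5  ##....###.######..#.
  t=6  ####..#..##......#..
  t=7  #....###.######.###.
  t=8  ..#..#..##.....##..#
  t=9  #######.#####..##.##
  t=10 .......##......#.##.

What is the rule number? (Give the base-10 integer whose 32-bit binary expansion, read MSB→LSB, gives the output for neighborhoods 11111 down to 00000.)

  ##### -> .   bit 31 = 0  t=3,i=13
  ####. -> .   bit 30 = 0  t=0,i=11
  ###.# -> .   bit 29 = 0  t=0,i=12
  ###.. -> .   bit 28 = 0  t=0,i=19
  ##.## -> #   bit 27 = 1  t=2,i=7
  ##.#. -> #   bit 26 = 1  t=0,i=13
  ##..# -> .   bit 25 = 0  t=0,i=7
  ##... -> #   bit 24 = 1  t=0,i=0
  #.### -> #   bit 23 = 1  t=3,i=7
  #.##. -> #   bit 22 = 1  t=2,i=8
  #.#.# -> #   bit 21 = 1  t=1,i=15
  #.#.. -> .   bit 20 = 0  t=0,i=14
  #..## -> .   bit 19 = 0  t=0,i=8
  #..#. -> #   bit 18 = 1  t=1,i=8
  #...# -> .   bit 17 = 0  t=1,i=11
  #.... -> #   bit 16 = 1  t=0,i=1
  .#### -> .   bit 15 = 0  t=0,i=10
  .###. -> .   bit 14 = 0  t=0,i=18
  .##.# -> .   bit 13 = 0  t=2,i=6
  .##.. -> #   bit 12 = 1  t=0,i=6
  .#.## -> .   bit 11 = 0  t=3,i=6
  .#.#. -> .   bit 10 = 0  t=1,i=14
  .#..# -> #   bit 9 = 1  t=0,i=15
  .#... -> .   bit 8 = 0  t=1,i=10
  ..### -> #   bit 7 = 1  t=0,i=9
  ..##. -> #   bit 6 = 1  t=0,i=5
  ..#.# -> .   bit 5 = 0  t=1,i=13
  ..#.. -> #   bit 4 = 1  t=1,i=9
  ...## -> .   bit 3 = 0  t=0,i=4
  ...#. -> #   bit 2 = 1  t=1,i=12
  ....# -> .   bit 1 = 0  t=0,i=3
  ..... -> #   bit 0 = 1  t=0,i=2
  bits 00001101111001010001001011010101 = 233116373

233116373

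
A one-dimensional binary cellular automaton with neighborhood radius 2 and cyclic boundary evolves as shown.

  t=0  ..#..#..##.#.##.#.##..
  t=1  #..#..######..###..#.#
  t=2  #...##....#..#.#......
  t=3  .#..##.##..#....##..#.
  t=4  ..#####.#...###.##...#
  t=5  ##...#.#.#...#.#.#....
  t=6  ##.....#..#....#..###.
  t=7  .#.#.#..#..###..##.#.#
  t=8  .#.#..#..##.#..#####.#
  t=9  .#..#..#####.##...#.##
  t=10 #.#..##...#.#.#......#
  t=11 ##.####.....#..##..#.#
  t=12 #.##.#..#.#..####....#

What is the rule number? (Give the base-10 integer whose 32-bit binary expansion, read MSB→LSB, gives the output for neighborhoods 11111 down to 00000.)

1286173506

  #####|.  b31=0 t=1,i=8
  ####.|#  b30=1 t=1,i=10
  ###.#|.  b29=0 t=4,i=6
  ###..|.  b28=0 t=1,i=11
  ##.##|#  b27=1 t=3,i=6
  ##.#.|#  b26=1 t=0,i=10
  ##..#|.  b25=0 t=1,i=1
  ##...|.  b24=0 t=0,i=20
  #.###|#  b23=1 t=11,i=3
  #.##.|.  b22=0 t=0,i=13
  #.#.#|#  b21=1 t=0,i=11
  #.#..|.  b20=0 t=2,i=15
  #..##|#  b19=1 t=0,i=7
  #..#.|.  b18=0 t=0,i=4
  #...#|.  b17=0 t=2,i=2
  #....|#  b16=1 t=0,i=21
  .####|.  b15=0 t=1,i=7
  .###.|#  b14=1 t=1,i=15
  .##.#|#  b13=1 t=0,i=9
  .##..|#  b12=1 t=0,i=19
  .#.##|.  b11=0 t=0,i=12
  .#.#.|.  b10=0 t=2,i=14
  .#..#|#  b9=1 t=0,i=3
  .#...|#  b8=1 t=2,i=1
  ..###|.  b7=0 t=1,i=6
  ..##.|#  b6=1 t=0,i=8
  ..#.#|.  b5=0 t=1,i=19
  ..#..|.  b4=0 t=0,i=2
  ...##|.  b3=0 t=2,i=3
  ...#.|.  b2=0 t=0,i=1
  ....#|#  b1=1 t=0,i=0
  .....|.  b0=0 t=2,i=18
  bits 01001100101010010111001101000010 = 1286173506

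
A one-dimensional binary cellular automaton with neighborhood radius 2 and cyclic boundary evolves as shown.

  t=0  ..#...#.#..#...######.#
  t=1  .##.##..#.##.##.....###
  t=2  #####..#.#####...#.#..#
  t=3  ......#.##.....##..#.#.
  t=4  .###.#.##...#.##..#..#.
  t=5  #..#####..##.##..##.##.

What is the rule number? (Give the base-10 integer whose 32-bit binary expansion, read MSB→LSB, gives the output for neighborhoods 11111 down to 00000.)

  [31] ##### => .  t=0,i=17
  [30] ####. => .  t=0,i=19
  [29] ###.# => #  t=0,i=20
  [28] ###.. => .  t=2,i=4
  [27] ##.## => #  t=1,i=0
  [26] ##.#. => #  t=0,i=21
  [25] ##..# => .  t=1,i=6
  [24] ##... => .  t=1,i=15
  [23] #.### => #  t=2,i=9
  [22] #.##. => #  t=1,i=1
  [21] #.#.# => #  t=4,i=5
  [20] #.#.. => #  t=0,i=8
  [19] #..## => #  t=2,i=21
  [18] #..#. => #  t=0,i=1
  [17] #...# => #  t=0,i=4
  [16] #.... => .  t=1,i=16
  [15] .#### => .  t=0,i=16
  [14] .###. => .  t=1,i=21
  [13] .##.# => #  t=1,i=2
  [12] .##.. => .  t=1,i=5
  [11] .#.## => #  t=1,i=9
  [10] .#.#. => .  t=0,i=7
  [9] .#..# => .  t=0,i=0
  [8] .#... => .  t=0,i=3
  [7] ..### => .  t=0,i=15
  [6] ..##. => #  t=3,i=15
  [5] ..#.# => .  t=0,i=6
  [4] ..#.. => #  t=0,i=2
  [3] ...## => #  t=0,i=14
  [2] ...#. => #  t=0,i=5
  [1] ....# => .  t=1,i=18
  [0] ..... => #  t=1,i=17
  bits 00101100111111100010100001011101 = 754853981

754853981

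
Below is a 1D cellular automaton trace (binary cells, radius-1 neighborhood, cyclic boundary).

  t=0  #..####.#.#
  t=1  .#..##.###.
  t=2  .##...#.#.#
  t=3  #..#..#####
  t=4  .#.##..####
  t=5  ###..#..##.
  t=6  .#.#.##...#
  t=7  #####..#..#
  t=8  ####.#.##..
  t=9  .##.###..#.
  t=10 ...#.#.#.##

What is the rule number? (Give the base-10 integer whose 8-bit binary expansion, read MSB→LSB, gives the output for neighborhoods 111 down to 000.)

180

  ### -> #   bit 7 = 1  t=0,i=4
  ##. -> .   bit 6 = 0  t=0,i=0
  #.# -> #   bit 5 = 1  t=0,i=7
  #.. -> #   bit 4 = 1  t=0,i=1
  .## -> .   bit 3 = 0  t=0,i=3
  .#. -> #   bit 2 = 1  t=0,i=8
  ..# -> .   bit 1 = 0  t=0,i=2
  ... -> .   bit 0 = 0  t=2,i=4
  bits 10110100 = 180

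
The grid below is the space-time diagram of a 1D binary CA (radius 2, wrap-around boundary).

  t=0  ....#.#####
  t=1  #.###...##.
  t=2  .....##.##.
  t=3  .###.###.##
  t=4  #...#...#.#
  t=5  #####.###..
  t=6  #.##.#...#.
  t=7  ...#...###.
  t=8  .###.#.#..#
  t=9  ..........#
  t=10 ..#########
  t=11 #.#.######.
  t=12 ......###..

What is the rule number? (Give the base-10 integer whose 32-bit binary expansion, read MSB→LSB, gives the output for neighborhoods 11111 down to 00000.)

3405918455

  [31] ##### => #  t=0,i=8
  [30] ####. => #  t=0,i=9
  [29] ###.# => .  t=3,i=3
  [28] ###.. => .  t=0,i=10
  [27] ##.## => #  t=2,i=7
  [26] ##.#. => .  t=1,i=10
  [25] ##..# => #  t=5,i=9
  [24] ##... => #  t=0,i=0
  [23] #.### => .  t=0,i=6
  [22] #.##. => .  t=2,i=8
  [21] #.#.# => .  t=1,i=0
  [20] #.#.. => .  t=6,i=5
  [19] #..## => .  t=5,i=10
  [18] #..#. => .  t=8,i=9
  [17] #...# => #  t=1,i=6
  [16] #.... => .  t=0,i=1
  [15] .#### => .  t=0,i=7
  [14] .###. => .  t=1,i=3
  [13] .##.# => #  t=1,i=9
  [12] .##.. => #  t=2,i=9
  [11] .#.## => .  t=0,i=5
  [10] .#.#. => .  t=6,i=10
  [9] .#..# => .  t=8,i=8
  [8] .#... => .  t=4,i=5
  [7] ..### => #  t=5,i=0
  [6] ..##. => #  t=1,i=8
  [5] ..#.# => #  t=0,i=4
  [4] ..#.. => #  t=4,i=4
  [3] ...## => .  t=1,i=7
  [2] ...#. => #  t=0,i=3
  [1] ....# => #  t=0,i=2
  [0] ..... => #  t=2,i=1
  bits 11001011000000100011000011110111 = 3405918455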